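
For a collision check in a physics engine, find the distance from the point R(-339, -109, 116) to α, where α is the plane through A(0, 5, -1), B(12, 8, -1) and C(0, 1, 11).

9

AB = (12, 3, 0) and AC = (0, -4, 12), so a normal is n = AB × AC = (36, -144, -48).
d = |36·(-339) + (-144)·(-109) + (-48)·116 − (-672)| / √(1296 + 20736 + 2304) = |-1404| / 156 = 9.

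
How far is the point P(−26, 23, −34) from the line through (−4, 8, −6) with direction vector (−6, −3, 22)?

2√241

Direction vector d = (−6, −3, 22).
AP = (−22, 15, −28), and AP × d = (246, 652, 156).
|AP × d|² = 509956 and |d|² = 529, so the distance is √(509956/529) = √964 = 2√241.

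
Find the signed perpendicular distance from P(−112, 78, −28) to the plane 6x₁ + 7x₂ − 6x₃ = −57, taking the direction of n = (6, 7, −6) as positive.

9

n·P − (-57) = 99.
|n| = 11, so the signed distance is 99/11 = 9.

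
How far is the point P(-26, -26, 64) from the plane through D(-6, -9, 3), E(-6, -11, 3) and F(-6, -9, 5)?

20

DE = (0, -2, 0) and DF = (0, 0, 2), so a normal is n = DE × DF = (-4, 0, 0).
Then n·(-26, -26, 64) - 24 = 80.
|n| = √(16 + 0 + 0) = 4, so the distance is |80|/4 = 20.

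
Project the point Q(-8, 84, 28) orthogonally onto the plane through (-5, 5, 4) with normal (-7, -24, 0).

(-29, 12, 28)

The perpendicular from Q has direction n = (-7, -24, 0): r = (-8, 84, 28) + t(-7, -24, 0).
Substitute into the plane: n·(Q + tn) = -85 gives -1960 + 625t = -85, so t = 3.
Foot = (-8, 84, 28) + 3·(-7, -24, 0) = (-29, 12, 28).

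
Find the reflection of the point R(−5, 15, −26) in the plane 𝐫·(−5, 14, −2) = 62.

(5, -13, -22)

n = (−5, 14, −2), |n|² = 225, n·R − 62 = 225, so t = 225/225 = 1.
Foot F = R − 1·n = (0, 1, −24); the reflection is 2F − R = (5, −13, −22).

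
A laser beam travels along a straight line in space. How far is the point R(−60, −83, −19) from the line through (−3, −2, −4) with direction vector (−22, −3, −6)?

3√586

Direction vector d = (−22, −3, −6).
AP = (−57, −81, −15); AP·d = 1587, |AP|² = 10035, |d|² = 529.
distance² = |AP|² − (AP·d)²/|d|² = 10035 − 2518569/529 = 5274, so the distance is 3√586.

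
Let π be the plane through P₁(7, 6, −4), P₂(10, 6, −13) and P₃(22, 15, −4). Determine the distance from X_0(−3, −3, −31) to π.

12√35/35

P₁P₂ = (3, 0, −9) and P₁P₃ = (15, 9, 0), so a normal is n = P₁P₂ × P₁P₃ = (81, −135, 27).
n = (81, −135, 27); n·P − (-351) = -324; |n| = 27√35; distance = 324/(27√35) = 12√35/35.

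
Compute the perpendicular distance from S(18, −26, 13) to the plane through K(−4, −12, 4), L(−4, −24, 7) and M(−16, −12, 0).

KL = (0, −12, 3) and KM = (−12, 0, −4), so a normal is n = KL × KM = (48, −36, −144).
n = (48, −36, −144); n·P − (-336) = 264; |n| = 156; distance = 264/156 = 22/13.

22/13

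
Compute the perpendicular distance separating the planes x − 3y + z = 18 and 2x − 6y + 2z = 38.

√11/11

Divide the second equation by 2 to match normals: x − 3y + z = 19.
Both planes have normal n = (1, −3, 1), |n| = √11. Any point on the first plane is at distance |19 − 18|/|n| = 1/√11 = √11/11 from the second.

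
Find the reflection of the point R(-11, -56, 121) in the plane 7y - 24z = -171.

With n = (0, 7, -24), the signed offset is (n·R − (-171))/|n|² = -3125/625 = -5.
R' = R − 2t·n = (-11, -56, 121) − (-10)·(0, 7, -24) = (-11, 14, -119).

(-11, 14, -119)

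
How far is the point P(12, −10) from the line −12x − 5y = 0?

d = |(-12)·12 + (-5)·(-10) − 0| / √(144 + 25) = |-94|/13 = 94/13.

94/13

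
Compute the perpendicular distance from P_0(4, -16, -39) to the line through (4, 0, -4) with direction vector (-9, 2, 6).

Direction vector d = (-9, 2, 6).
AP = (0, -16, -35); AP·d = -242, |AP|² = 1481, |d|² = 121.
distance² = |AP|² − (AP·d)²/|d|² = 1481 − 58564/121 = 997, so the distance is √997.

√997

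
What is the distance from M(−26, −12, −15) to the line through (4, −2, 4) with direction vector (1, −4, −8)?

Direction vector d = (1, −4, −8).
AP = (−30, −10, −19), and AP × d = (4, −259, 130).
|AP × d|² = 83997 and |d|² = 81, so the distance is √(83997/81) = √1037.

√1037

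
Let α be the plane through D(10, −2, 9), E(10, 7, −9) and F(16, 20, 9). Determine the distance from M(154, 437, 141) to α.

DE = (0, 9, −18) and DF = (6, 22, 0), so a normal is n = DE × DF = (396, −108, −54).
Then n·(154, 437, 141) − 3690 = 2484.
|n| = √(156816 + 11664 + 2916) = 414, so the distance is |2484|/414 = 6.

6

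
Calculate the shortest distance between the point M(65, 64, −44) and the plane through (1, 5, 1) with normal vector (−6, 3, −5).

9√70/35

The plane has equation n·(r − (1, 5, 1)) = 0, i.e. n·r = 4.
Then n·(65, 64, −44) − 4 = 18.
|n| = √(36 + 9 + 25) = √70, so the distance is |18|/√70 = 9√70/35.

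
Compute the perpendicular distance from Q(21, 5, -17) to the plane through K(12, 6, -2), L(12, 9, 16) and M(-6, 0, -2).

9√41/41

KL = (0, 3, 18) and KM = (-18, -6, 0), so a normal is n = KL × KM = (108, -324, 54).
Then n·(21, 5, -17) - (-756) = 486.
|n| = √(11664 + 104976 + 2916) = 54√41, so the distance is |486|/(54√41) = 9√41/41.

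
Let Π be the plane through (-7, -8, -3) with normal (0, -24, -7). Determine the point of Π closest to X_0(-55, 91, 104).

(-55, -29, 69)

The perpendicular from X_0 has direction n = (0, -24, -7): r = (-55, 91, 104) + μ(0, -24, -7).
Substitute into the plane: n·(X_0 + μn) = 213 gives -2912 + 625μ = 213, so μ = 5.
Foot = (-55, 91, 104) + 5·(0, -24, -7) = (-55, -29, 69).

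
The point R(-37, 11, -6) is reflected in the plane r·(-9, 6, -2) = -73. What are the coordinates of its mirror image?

(35, -37, 10)

With n = (-9, 6, -2), the signed offset is (n·R − (-73))/|n|² = 484/121 = 4.
R' = R − 2t·n = (-37, 11, -6) − 8·(-9, 6, -2) = (35, -37, 10).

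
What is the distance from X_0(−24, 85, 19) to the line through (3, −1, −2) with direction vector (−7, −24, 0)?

√2941

Direction vector d = (−7, −24, 0).
AP = (−27, 86, 21), and AP × d = (504, −147, 1250).
|AP × d|² = 1838125 and |d|² = 625, so the distance is √(1838125/625) = √2941.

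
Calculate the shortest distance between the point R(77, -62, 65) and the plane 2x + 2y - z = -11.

n = (2, 2, -1); n·P − (-11) = -24; |n| = 3; distance = 24/3 = 8.

8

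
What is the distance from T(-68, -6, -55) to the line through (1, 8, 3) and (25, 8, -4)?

√5821

A direction vector is d = (24, 0, -7).
AP = (-69, -14, -58); AP·d = -1250, |AP|² = 8321, |d|² = 625.
distance² = |AP|² − (AP·d)²/|d|² = 8321 − 1562500/625 = 5821, so the distance is √5821.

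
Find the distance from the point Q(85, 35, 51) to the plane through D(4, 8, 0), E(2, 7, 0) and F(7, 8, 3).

4√6

DE = (−2, −1, 0) and DF = (3, 0, 3), so a normal is n = DE × DF = (−3, 6, 3).
d = |(-3)·85 + 6·35 + 3·51 − 36| / √(9 + 36 + 9) = |72| / (3√6) = 4√6.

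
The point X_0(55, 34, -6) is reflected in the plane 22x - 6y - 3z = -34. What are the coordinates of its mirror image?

With n = (22, -6, -3), the signed offset is (n·X_0 − (-34))/|n|² = 1058/529 = 2.
X_0' = X_0 − 2t·n = (55, 34, -6) − 4·(22, -6, -3) = (-33, 58, 6).

(-33, 58, 6)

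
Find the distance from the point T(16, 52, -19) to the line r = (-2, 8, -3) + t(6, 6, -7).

2√145

Direction vector d = (6, 6, -7).
AP = (18, 44, -16); AP·d = 484, |AP|² = 2516, |d|² = 121.
distance² = |AP|² − (AP·d)²/|d|² = 2516 − 234256/121 = 580, so the distance is 2√145.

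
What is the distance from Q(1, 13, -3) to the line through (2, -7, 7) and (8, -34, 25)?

√17

A direction vector is d = (6, -27, 18).
AP = (-1, 20, -10); AP·d = -726, |AP|² = 501, |d|² = 1089.
distance² = |AP|² − (AP·d)²/|d|² = 501 − 527076/1089 = 17, so the distance is √17.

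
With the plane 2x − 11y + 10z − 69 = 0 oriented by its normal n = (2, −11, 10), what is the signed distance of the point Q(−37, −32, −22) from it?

n·Q − 69 = -11.
|n| = 15, so the signed distance is -11/15.

-11/15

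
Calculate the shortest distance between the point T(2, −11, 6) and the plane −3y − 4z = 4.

1

Normal vector n = (0, −3, −4), and n·(2, −11, 6) − 4 = 5.
|n| = √(0 + 9 + 16) = 5, so the distance is |5|/5 = 1.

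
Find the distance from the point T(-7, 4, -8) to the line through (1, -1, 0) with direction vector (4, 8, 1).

3√17

Direction vector d = (4, 8, 1).
AP = (-8, 5, -8); AP·d = 0, |AP|² = 153, |d|² = 81.
distance² = |AP|² − (AP·d)²/|d|² = 153 − 0/81 = 153, so the distance is 3√17.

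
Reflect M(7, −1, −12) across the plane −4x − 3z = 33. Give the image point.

With n = (−4, 0, −3), the signed offset is (n·M − 33)/|n|² = -25/25 = -1.
M' = M − 2t·n = (7, −1, −12) − (-2)·(−4, 0, −3) = (−1, −1, −18).

(-1, -1, -18)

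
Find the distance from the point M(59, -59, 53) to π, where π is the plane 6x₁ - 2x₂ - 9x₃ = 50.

Normal vector n = (6, -2, -9), and n·(59, -59, 53) - 50 = -55.
|n| = √(36 + 4 + 81) = 11, so the distance is |-55|/11 = 5.

5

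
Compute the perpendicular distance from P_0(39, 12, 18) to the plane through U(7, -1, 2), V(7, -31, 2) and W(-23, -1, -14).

UV = (0, -30, 0) and UW = (-30, 0, -16), so a normal is n = UV × UW = (480, 0, -900).
n = (480, 0, -900); n·P − 1560 = 960; |n| = 1020; distance = 960/1020 = 16/17.

16/17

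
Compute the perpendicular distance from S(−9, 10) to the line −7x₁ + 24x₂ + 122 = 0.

d = |(-7)·(-9) + 24·10 − (-122)| / √(49 + 576) = |425|/25 = 17.

17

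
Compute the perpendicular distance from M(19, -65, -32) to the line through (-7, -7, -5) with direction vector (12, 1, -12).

√3613

Direction vector d = (12, 1, -12).
AP = (26, -58, -27), and AP × d = (723, -12, 722).
|AP × d|² = 1044157 and |d|² = 289, so the distance is √(1044157/289) = √3613.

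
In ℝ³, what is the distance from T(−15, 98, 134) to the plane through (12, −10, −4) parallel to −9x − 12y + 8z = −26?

3

Parallel planes share the normal n = (−9, −12, 8); since (12, −10, −4) lies on the plane, its equation is −9x − 12y + 8z = -20.
d = |(-9)·(-15) + (-12)·98 + 8·134 − (-20)| / √(81 + 144 + 64) = |51| / 17 = 3.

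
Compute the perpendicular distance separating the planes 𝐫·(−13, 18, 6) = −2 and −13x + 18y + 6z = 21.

1

Both planes have normal n = (−13, 18, 6), |n| = 23. Any point on the first plane is at distance |21 − (-2)|/|n| = 23/23 = 1 from the second.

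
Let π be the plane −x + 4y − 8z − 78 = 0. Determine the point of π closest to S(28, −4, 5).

n = (−1, 4, −8), |n|² = 81, and n·S − 78 = -162.
t = -162/81 = -2, so the foot is S − t·n = (28, −4, 5) − (-2)·(−1, 4, −8) = (26, 4, −11).

(26, 4, -11)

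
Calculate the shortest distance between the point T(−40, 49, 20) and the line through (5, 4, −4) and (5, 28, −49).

3√514

A direction vector is d = (0, 24, −45).
AP = (−45, 45, 24); AP·d = 0, |AP|² = 4626, |d|² = 2601.
distance² = |AP|² − (AP·d)²/|d|² = 4626 − 0/2601 = 4626, so the distance is 3√514.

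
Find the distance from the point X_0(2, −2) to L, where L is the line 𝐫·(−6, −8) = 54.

5

d = |(-6)·2 + (-8)·(-2) − 54| / √(36 + 64) = |-50|/10 = 5.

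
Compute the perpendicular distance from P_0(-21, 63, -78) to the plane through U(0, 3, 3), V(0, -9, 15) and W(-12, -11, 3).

UV = (0, -12, 12) and UW = (-12, -14, 0), so a normal is n = UV × UW = (168, -144, -144).
d = |168·(-21) + (-144)·63 + (-144)·(-78) − (-864)| / √(28224 + 20736 + 20736) = |-504| / 264 = 21/11.

21/11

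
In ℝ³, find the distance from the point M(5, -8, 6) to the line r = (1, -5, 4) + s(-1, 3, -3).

√10

Direction vector d = (-1, 3, -3).
AP = (4, -3, 2); AP·d = -19, |AP|² = 29, |d|² = 19.
distance² = |AP|² − (AP·d)²/|d|² = 29 − 361/19 = 10, so the distance is √10.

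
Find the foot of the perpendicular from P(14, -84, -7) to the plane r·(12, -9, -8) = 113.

(-22, -57, 17)

The perpendicular from P has direction n = (12, -9, -8): r = (14, -84, -7) + t(12, -9, -8).
Substitute into the plane: n·(P + tn) = 113 gives 980 + 289t = 113, so t = -3.
Foot = (14, -84, -7) + (-3)·(12, -9, -8) = (-22, -57, 17).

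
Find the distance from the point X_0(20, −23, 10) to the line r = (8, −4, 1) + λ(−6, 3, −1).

Direction vector d = (−6, 3, −1).
AP = (12, −19, 9), and AP × d = (−8, −42, −78).
|AP × d|² = 7912 and |d|² = 46, so the distance is √(7912/46) = √172 = 2√43.

2√43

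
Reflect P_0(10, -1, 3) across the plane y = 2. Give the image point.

n = (0, 1, 0), |n|² = 1, n·P_0 − 2 = -3, so t = -3/1 = -3.
Foot F = P_0 − (-3)·n = (10, 2, 3); the reflection is 2F − P_0 = (10, 5, 3).

(10, 5, 3)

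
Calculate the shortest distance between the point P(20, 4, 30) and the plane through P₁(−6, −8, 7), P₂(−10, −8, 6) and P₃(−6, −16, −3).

P₁P₂ = (−4, 0, −1) and P₁P₃ = (0, −8, −10), so a normal is n = P₁P₂ × P₁P₃ = (−8, −40, 32).
n = (−8, −40, 32); n·P − 592 = 48; |n| = 8√42; distance = 48/(8√42) = √42/7.

√42/7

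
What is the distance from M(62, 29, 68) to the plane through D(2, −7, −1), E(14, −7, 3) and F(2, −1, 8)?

30/11

DE = (12, 0, 4) and DF = (0, 6, 9), so a normal is n = DE × DF = (−24, −108, 72).
n = (−24, −108, 72); n·P − 636 = -360; |n| = 132; distance = 360/132 = 30/11.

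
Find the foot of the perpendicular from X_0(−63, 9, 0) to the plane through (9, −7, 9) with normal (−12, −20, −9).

(-51, 29, 9)

n = (−12, −20, −9), |n|² = 625, and n·X_0 − (-49) = 625.
t = 625/625 = 1, so the foot is X_0 − t·n = (−63, 9, 0) − 1·(−12, −20, −9) = (−51, 29, 9).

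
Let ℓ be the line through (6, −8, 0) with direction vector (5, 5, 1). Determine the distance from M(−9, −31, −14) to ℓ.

√134

Direction vector d = (5, 5, 1).
AP = (−15, −23, −14); AP·d = -204, |AP|² = 950, |d|² = 51.
distance² = |AP|² − (AP·d)²/|d|² = 950 − 41616/51 = 134, so the distance is √134.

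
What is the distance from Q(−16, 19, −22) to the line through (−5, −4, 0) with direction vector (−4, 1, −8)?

Direction vector d = (−4, 1, −8).
AP = (−11, 23, −22), and AP × d = (−162, 0, 81).
|AP × d|² = 32805 and |d|² = 81, so the distance is √(32805/81) = √405 = 9√5.

9√5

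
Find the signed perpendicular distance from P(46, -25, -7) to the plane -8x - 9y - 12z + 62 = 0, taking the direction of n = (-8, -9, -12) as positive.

n·P − (-62) = 3.
|n| = 17, so the signed distance is 3/17.

3/17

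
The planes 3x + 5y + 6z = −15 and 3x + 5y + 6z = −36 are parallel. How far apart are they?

Both planes have normal n = (3, 5, 6), |n| = √70. Any point on the first plane is at distance |(-36) − (-15)|/|n| = 21/√70 from the second.

3√70/10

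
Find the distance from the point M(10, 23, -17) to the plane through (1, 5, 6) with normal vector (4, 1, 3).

The plane has equation n·(r − (1, 5, 6)) = 0, i.e. n·r = 27.
n = (4, 1, 3); n·P − 27 = -15; |n| = √26; distance = 15/√26.

15/√26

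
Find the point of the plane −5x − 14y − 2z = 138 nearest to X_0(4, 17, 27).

The perpendicular from X_0 has direction n = (−5, −14, −2): r = (4, 17, 27) + μ(−5, −14, −2).
Substitute into the plane: n·(X_0 + μn) = 138 gives -312 + 225μ = 138, so μ = 2.
Foot = (4, 17, 27) + 2·(−5, −14, −2) = (−6, −11, 23).

(-6, -11, 23)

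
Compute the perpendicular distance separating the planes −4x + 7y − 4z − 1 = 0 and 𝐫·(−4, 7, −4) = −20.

7/3

Both planes have normal n = (−4, 7, −4), |n| = 9. Any point on the first plane is at distance |(-20) − 1|/|n| = 21/9 = 7/3 from the second.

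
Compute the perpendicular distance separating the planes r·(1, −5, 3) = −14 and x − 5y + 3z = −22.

8/√35

With common normal n = (1, −5, 3) (|n| = √35), the distance is |(-14) − (-22)|/|n| = 8/√35.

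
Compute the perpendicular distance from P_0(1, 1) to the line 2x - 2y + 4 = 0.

The normal to the line is n = (2, -2) with |n| = 2√2.
|n·P_0 − (-4)| = |0 − (-4)| = 4, so the distance is 4/(2√2) = √2.

√2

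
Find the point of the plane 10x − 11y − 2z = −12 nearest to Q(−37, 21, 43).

The perpendicular from Q has direction n = (10, −11, −2): r = (−37, 21, 43) + λ(10, −11, −2).
Substitute into the plane: n·(Q + λn) = -12 gives -687 + 225λ = -12, so λ = 3.
Foot = (−37, 21, 43) + 3·(10, −11, −2) = (−7, −12, 37).

(-7, -12, 37)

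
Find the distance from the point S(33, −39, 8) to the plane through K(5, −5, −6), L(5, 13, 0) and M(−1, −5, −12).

8/√19

KL = (0, 18, 6) and KM = (−6, 0, −6), so a normal is n = KL × KM = (−108, −36, 108).
d = |(-108)·33 + (-36)·(-39) + 108·8 − (-1008)| / √(11664 + 1296 + 11664) = |-288| / (36√19) = 8/√19.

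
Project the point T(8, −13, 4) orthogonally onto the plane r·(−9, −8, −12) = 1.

The perpendicular from T has direction n = (−9, −8, −12): r = (8, −13, 4) + t(−9, −8, −12).
Substitute into the plane: n·(T + tn) = 1 gives -16 + 289t = 1, so t = 1/17.
Foot = (8, −13, 4) + (1/17)·(−9, −8, −12) = (127/17, −229/17, 56/17).

(127/17, -229/17, 56/17)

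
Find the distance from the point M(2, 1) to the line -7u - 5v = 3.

22/√74

d = |(-7)·2 + (-5)·1 − 3| / √(49 + 25) = |-22|/√74 = 22/√74.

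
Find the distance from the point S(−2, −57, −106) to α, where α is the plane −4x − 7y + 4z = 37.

Normal vector n = (−4, −7, 4), and n·(−2, −57, −106) − 37 = −54.
|n| = √(16 + 49 + 16) = 9, so the distance is |-54|/9 = 6.

6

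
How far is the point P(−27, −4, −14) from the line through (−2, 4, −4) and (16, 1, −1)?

√181

A direction vector is d = (18, −3, 3).
AP = (−25, −8, −10); AP·d = -456, |AP|² = 789, |d|² = 342.
distance² = |AP|² − (AP·d)²/|d|² = 789 − 207936/342 = 181, so the distance is √181.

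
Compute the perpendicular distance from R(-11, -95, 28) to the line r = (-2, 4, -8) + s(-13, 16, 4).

9√89

Direction vector d = (-13, 16, 4).
AP = (-9, -99, 36), and AP × d = (-972, -432, -1431).
|AP × d|² = 3179169 and |d|² = 441, so the distance is √(3179169/441) = √7209 = 9√89.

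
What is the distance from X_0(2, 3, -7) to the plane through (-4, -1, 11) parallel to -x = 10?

Parallel planes share the normal n = (-1, 0, 0); since (-4, -1, 11) lies on the plane, its equation is -x = 4.
Then n·(2, 3, -7) - 4 = -6.
|n| = √(1 + 0 + 0) = 1, so the distance is |-6|/1 = 6.

6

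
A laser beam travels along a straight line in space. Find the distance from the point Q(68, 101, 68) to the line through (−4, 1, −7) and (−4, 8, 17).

3√1201

A direction vector is d = (0, 7, 24).
AP = (72, 100, 75), and AP × d = (1875, −1728, 504).
|AP × d|² = 6755625 and |d|² = 625, so the distance is √(6755625/625) = √10809 = 3√1201.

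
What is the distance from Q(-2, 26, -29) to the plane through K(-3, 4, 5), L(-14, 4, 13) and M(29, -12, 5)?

KL = (-11, 0, 8) and KM = (32, -16, 0), so a normal is n = KL × KM = (128, 256, 176).
Then n·(-2, 26, -29) - 1520 = -224.
|n| = √(16384 + 65536 + 30976) = 336, so the distance is |-224|/336 = 2/3.

2/3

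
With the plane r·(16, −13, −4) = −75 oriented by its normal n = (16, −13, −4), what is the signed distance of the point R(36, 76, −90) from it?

23/21

n·R − (-75) = 23.
|n| = 21, so the signed distance is 23/21.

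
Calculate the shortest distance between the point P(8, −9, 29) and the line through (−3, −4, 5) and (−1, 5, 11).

√601

A direction vector is d = (2, 9, 6).
AP = (11, −5, 24); AP·d = 121, |AP|² = 722, |d|² = 121.
distance² = |AP|² − (AP·d)²/|d|² = 722 − 14641/121 = 601, so the distance is √601.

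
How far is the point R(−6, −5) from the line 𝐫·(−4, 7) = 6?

17/√65

d = |(-4)·(-6) + 7·(-5) − 6| / √(16 + 49) = |-17|/√65 = 17√65/65.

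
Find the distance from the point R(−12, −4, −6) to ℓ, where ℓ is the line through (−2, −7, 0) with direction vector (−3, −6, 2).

√145

Direction vector d = (−3, −6, 2).
AP = (−10, 3, −6), and AP × d = (−30, 38, 69).
|AP × d|² = 7105 and |d|² = 49, so the distance is √(7105/49) = √145.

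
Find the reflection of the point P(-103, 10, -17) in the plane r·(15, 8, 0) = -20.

(47, 90, -17)

With n = (15, 8, 0), the signed offset is (n·P − (-20))/|n|² = -1445/289 = -5.
P' = P − 2t·n = (-103, 10, -17) − (-10)·(15, 8, 0) = (47, 90, -17).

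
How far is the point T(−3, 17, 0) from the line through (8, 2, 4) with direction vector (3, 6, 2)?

Direction vector d = (3, 6, 2).
AP = (−11, 15, −4), and AP × d = (54, 10, −111).
|AP × d|² = 15337 and |d|² = 49, so the distance is √(15337/49) = √313.

√313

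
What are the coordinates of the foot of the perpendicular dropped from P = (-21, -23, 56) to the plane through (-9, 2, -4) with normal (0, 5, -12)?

(-21, 2, -4)

The perpendicular from P has direction n = (0, 5, -12): r = (-21, -23, 56) + μ(0, 5, -12).
Substitute into the plane: n·(P + μn) = 58 gives -787 + 169μ = 58, so μ = 5.
Foot = (-21, -23, 56) + 5·(0, 5, -12) = (-21, 2, -4).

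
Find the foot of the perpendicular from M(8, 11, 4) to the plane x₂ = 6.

The perpendicular from M has direction n = (0, 1, 0): r = (8, 11, 4) + t(0, 1, 0).
Substitute into the plane: n·(M + tn) = 6 gives 11 + 1t = 6, so t = -5.
Foot = (8, 11, 4) + (-5)·(0, 1, 0) = (8, 6, 4).

(8, 6, 4)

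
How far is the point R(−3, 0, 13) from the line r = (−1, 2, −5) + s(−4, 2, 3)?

Direction vector d = (−4, 2, 3).
AP = (−2, −2, 18); AP·d = 58, |AP|² = 332, |d|² = 29.
distance² = |AP|² − (AP·d)²/|d|² = 332 − 3364/29 = 216, so the distance is 6√6.

6√6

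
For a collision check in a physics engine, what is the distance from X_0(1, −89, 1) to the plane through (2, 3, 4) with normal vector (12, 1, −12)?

The plane has equation n·(r − (2, 3, 4)) = 0, i.e. n·r = -21.
n = (12, 1, −12); n·P − (-21) = -68; |n| = 17; distance = 68/17 = 4.

4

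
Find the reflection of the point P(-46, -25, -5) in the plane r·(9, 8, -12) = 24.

With n = (9, 8, -12), the signed offset is (n·P − 24)/|n|² = -578/289 = -2.
P' = P − 2t·n = (-46, -25, -5) − (-4)·(9, 8, -12) = (-10, 7, -53).

(-10, 7, -53)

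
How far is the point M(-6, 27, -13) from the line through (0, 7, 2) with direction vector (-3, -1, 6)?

3√53

Direction vector d = (-3, -1, 6).
AP = (-6, 20, -15), and AP × d = (105, 81, 66).
|AP × d|² = 21942 and |d|² = 46, so the distance is √(21942/46) = √477 = 3√53.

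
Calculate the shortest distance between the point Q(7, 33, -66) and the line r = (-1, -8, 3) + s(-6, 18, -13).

Direction vector d = (-6, 18, -13).
AP = (8, 41, -69), and AP × d = (709, 518, 390).
|AP × d|² = 923105 and |d|² = 529, so the distance is √(923105/529) = √1745.

√1745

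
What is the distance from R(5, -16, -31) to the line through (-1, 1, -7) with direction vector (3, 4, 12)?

15

Direction vector d = (3, 4, 12).
AP = (6, -17, -24); AP·d = -338, |AP|² = 901, |d|² = 169.
distance² = |AP|² − (AP·d)²/|d|² = 901 − 114244/169 = 225, so the distance is 15.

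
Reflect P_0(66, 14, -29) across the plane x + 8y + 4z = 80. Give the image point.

(598/9, 158/9, -245/9)

With n = (1, 8, 4), the signed offset is (n·P_0 − 80)/|n|² = -18/81 = -2/9.
P_0' = P_0 − 2t·n = (66, 14, -29) − (-4/9)·(1, 8, 4) = (598/9, 158/9, -245/9).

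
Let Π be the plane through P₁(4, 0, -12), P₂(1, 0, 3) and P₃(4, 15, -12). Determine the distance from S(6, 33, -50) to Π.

28/√26

P₁P₂ = (-3, 0, 15) and P₁P₃ = (0, 15, 0), so a normal is n = P₁P₂ × P₁P₃ = (-225, 0, -45).
Then n·(6, 33, -50) - (-360) = 1260.
|n| = √(50625 + 0 + 2025) = 45√26, so the distance is |1260|/(45√26) = 14√26/13.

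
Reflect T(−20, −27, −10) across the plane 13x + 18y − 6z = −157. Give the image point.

n = (13, 18, −6), |n|² = 529, n·T − (-157) = -529, so t = -529/529 = -1.
Foot F = T − (-1)·n = (−7, −9, −16); the reflection is 2F − T = (6, 9, −22).

(6, 9, -22)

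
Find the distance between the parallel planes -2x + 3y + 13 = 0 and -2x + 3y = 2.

15/√13

With common normal n = (-2, 3, 0) (|n| = √13), the distance is |(-13) − 2|/|n| = 15/√13 = 15√13/13.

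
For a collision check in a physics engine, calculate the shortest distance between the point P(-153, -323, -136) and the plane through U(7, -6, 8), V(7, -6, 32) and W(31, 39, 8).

UV = (0, 0, 24) and UW = (24, 45, 0), so a normal is n = UV × UW = (-1080, 576, 0).
d = |(-1080)·(-153) + 576·(-323) − (-11016)| / √(1166400 + 331776 + 0) = |-9792| / 1224 = 8.

8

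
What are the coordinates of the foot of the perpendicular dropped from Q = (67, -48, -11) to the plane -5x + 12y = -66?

The perpendicular from Q has direction n = (-5, 12, 0): r = (67, -48, -11) + t(-5, 12, 0).
Substitute into the plane: n·(Q + tn) = -66 gives -911 + 169t = -66, so t = 5.
Foot = (67, -48, -11) + 5·(-5, 12, 0) = (42, 12, -11).

(42, 12, -11)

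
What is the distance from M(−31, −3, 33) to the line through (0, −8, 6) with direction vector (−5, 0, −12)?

√1546

Direction vector d = (−5, 0, −12).
AP = (−31, 5, 27); AP·d = -169, |AP|² = 1715, |d|² = 169.
distance² = |AP|² − (AP·d)²/|d|² = 1715 − 28561/169 = 1546, so the distance is √1546.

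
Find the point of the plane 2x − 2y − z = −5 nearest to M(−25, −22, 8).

n = (2, −2, −1), |n|² = 9, and n·M − (-5) = -9.
t = -9/9 = -1, so the foot is M − t·n = (−25, −22, 8) − (-1)·(2, −2, −1) = (−23, −24, 7).

(-23, -24, 7)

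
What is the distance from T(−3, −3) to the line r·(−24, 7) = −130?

d = |(-24)·(-3) + 7·(-3) − (-130)| / √(576 + 49) = |181|/25 = 181/25.

181/25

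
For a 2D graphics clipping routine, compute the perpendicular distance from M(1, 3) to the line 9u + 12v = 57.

d = |9·1 + 12·3 − 57| / √(81 + 144) = |-12|/15 = 4/5.

4/5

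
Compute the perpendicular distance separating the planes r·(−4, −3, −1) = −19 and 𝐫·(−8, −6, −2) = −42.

2/√26

Divide the second equation by 2 to match normals: −4x − 3y − z = -21.
With common normal n = (−4, −3, −1) (|n| = √26), the distance is |(-19) − (-21)|/|n| = 2/√26.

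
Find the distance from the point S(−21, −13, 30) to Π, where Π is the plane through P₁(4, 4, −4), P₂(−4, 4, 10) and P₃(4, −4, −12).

29/9

P₁P₂ = (−8, 0, 14) and P₁P₃ = (0, −8, −8), so a normal is n = P₁P₂ × P₁P₃ = (112, −64, 64).
Then n·(−21, −13, 30) − (−64) = 464.
|n| = √(12544 + 4096 + 4096) = 144, so the distance is |464|/144 = 29/9.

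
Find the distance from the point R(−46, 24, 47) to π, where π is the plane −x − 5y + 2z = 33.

Normal vector n = (−1, −5, 2), and n·(−46, 24, 47) − 33 = −13.
|n| = √(1 + 25 + 4) = √30, so the distance is |-13|/√30 = 13√30/30.

13√30/30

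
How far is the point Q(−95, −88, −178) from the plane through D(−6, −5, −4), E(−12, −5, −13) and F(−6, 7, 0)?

DE = (−6, 0, −9) and DF = (0, 12, 4), so a normal is n = DE × DF = (108, 24, −72).
d = |108·(-95) + 24·(-88) + (-72)·(-178) − (-480)| / √(11664 + 576 + 5184) = |924| / 132 = 7.

7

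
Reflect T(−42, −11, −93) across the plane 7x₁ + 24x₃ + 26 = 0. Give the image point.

(14, -11, 99)

n = (7, 0, 24), |n|² = 625, n·T − (-26) = -2500, so t = -2500/625 = -4.
Foot F = T − (-4)·n = (−14, −11, 3); the reflection is 2F − T = (14, −11, 99).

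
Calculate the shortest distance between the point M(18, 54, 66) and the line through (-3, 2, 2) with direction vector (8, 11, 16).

√185

Direction vector d = (8, 11, 16).
AP = (21, 52, 64); AP·d = 1764, |AP|² = 7241, |d|² = 441.
distance² = |AP|² − (AP·d)²/|d|² = 7241 − 3111696/441 = 185, so the distance is √185.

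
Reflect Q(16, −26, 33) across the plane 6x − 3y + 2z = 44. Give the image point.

(-32, -2, 17)

With n = (6, −3, 2), the signed offset is (n·Q − 44)/|n|² = 196/49 = 4.
Q' = Q − 2t·n = (16, −26, 33) − 8·(6, −3, 2) = (−32, −2, 17).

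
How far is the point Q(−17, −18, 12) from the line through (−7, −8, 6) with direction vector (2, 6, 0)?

Direction vector d = (2, 6, 0).
AP = (−10, −10, 6); AP·d = -80, |AP|² = 236, |d|² = 40.
distance² = |AP|² − (AP·d)²/|d|² = 236 − 6400/40 = 76, so the distance is 2√19.

2√19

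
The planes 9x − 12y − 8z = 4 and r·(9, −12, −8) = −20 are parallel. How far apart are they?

Both planes have normal n = (9, −12, −8), |n| = 17. Any point on the first plane is at distance |(-20) − 4|/|n| = 24/17 from the second.

24/17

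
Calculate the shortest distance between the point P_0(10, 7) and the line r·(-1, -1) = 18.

35√2/2

The normal to the line is n = (-1, -1) with |n| = √2.
|n·P_0 − 18| = |-17 − 18| = 35, so the distance is 35/√2 = 35√2/2.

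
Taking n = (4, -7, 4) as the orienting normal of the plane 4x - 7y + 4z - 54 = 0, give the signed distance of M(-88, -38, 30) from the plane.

-20/9

n·M − 54 = -20.
|n| = 9, so the signed distance is -20/9.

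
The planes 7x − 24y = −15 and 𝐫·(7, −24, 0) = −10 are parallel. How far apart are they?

With common normal n = (7, −24, 0) (|n| = 25), the distance is |(-15) − (-10)|/|n| = 5/25 = 1/5.

1/5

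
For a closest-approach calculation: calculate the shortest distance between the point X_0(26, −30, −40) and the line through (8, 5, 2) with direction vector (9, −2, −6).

9√17

Direction vector d = (9, −2, −6).
AP = (18, −35, −42); AP·d = 484, |AP|² = 3313, |d|² = 121.
distance² = |AP|² − (AP·d)²/|d|² = 3313 − 234256/121 = 1377, so the distance is 9√17.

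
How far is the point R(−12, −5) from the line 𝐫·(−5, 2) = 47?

3√29/29

The normal to the line is n = (−5, 2) with |n| = √29.
|n·R − 47| = |50 − 47| = 3, so the distance is 3/√29 = 3√29/29.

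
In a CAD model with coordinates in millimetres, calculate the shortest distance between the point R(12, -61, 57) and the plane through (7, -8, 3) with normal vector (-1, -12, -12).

1

The plane has equation n·(r − (7, -8, 3)) = 0, i.e. n·r = 53.
d = |(-1)·12 + (-12)·(-61) + (-12)·57 − 53| / √(1 + 144 + 144) = |-17| / 17 = 1.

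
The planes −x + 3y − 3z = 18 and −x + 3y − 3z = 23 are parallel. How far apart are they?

With common normal n = (−1, 3, −3) (|n| = √19), the distance is |18 − 23|/|n| = 5/√19 = 5√19/19.

5√19/19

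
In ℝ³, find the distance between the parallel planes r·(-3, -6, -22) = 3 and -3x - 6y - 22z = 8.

5/23

Both planes have normal n = (-3, -6, -22), |n| = 23. Any point on the first plane is at distance |8 − 3|/|n| = 5/23 from the second.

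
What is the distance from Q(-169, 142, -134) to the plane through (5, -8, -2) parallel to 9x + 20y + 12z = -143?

Parallel planes share the normal n = (9, 20, 12); since (5, -8, -2) lies on the plane, its equation is 9x + 20y + 12z = -139.
n = (9, 20, 12); n·P − (-139) = -150; |n| = 25; distance = 150/25 = 6.

6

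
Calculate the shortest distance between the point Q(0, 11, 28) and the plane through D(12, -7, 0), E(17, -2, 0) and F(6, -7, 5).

9√86/43

DE = (5, 5, 0) and DF = (-6, 0, 5), so a normal is n = DE × DF = (25, -25, 30).
n = (25, -25, 30); n·P − 475 = 90; |n| = 5√86; distance = 90/(5√86) = 9√86/43.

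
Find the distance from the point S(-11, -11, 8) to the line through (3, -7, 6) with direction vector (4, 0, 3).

Direction vector d = (4, 0, 3).
AP = (-14, -4, 2), and AP × d = (-12, 50, 16).
|AP × d|² = 2900 and |d|² = 25, so the distance is √(2900/25) = √116 = 2√29.

2√29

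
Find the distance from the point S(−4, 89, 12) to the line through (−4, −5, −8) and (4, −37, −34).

A direction vector is d = (8, −32, −26).
AP = (0, 94, 20); AP·d = -3528, |AP|² = 9236, |d|² = 1764.
distance² = |AP|² − (AP·d)²/|d|² = 9236 − 12446784/1764 = 2180, so the distance is 2√545.

2√545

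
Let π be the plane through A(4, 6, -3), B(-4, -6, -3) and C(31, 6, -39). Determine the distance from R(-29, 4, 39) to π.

2/17

AB = (-8, -12, 0) and AC = (27, 0, -36), so a normal is n = AB × AC = (432, -288, 324).
n = (432, -288, 324); n·P − (-972) = -72; |n| = 612; distance = 72/612 = 2/17.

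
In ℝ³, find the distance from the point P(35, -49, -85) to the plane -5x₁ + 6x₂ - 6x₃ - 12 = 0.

29/√97

d = |(-5)·35 + 6·(-49) + (-6)·(-85) − 12| / √(25 + 36 + 36) = |29| / √97 = 29√97/97.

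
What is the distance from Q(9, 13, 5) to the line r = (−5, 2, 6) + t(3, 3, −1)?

√14

Direction vector d = (3, 3, −1).
AP = (14, 11, −1); AP·d = 76, |AP|² = 318, |d|² = 19.
distance² = |AP|² − (AP·d)²/|d|² = 318 − 5776/19 = 14, so the distance is √14.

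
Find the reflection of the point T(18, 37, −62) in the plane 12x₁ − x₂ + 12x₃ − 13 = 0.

n = (12, −1, 12), |n|² = 289, n·T − 13 = -578, so t = -578/289 = -2.
Foot F = T − (-2)·n = (42, 35, −38); the reflection is 2F − T = (66, 33, −14).

(66, 33, -14)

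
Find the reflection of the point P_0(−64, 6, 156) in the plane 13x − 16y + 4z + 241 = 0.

With n = (13, −16, 4), the signed offset is (n·P_0 − (-241))/|n|² = -63/441 = -1/7.
P_0' = P_0 − 2t·n = (−64, 6, 156) − (-2/7)·(13, −16, 4) = (−422/7, 10/7, 1100/7).

(-422/7, 10/7, 1100/7)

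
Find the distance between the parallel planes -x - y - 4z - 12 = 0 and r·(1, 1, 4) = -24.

2√2

Divide the second equation by -1 to match normals: -x - y - 4z = 24.
With common normal n = (-1, -1, -4) (|n| = 3√2), the distance is |12 − 24|/|n| = 12/(3√2) = 2√2.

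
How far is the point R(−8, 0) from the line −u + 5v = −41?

49√26/26

d = |(-1)·(-8) + 5·0 − (-41)| / √(1 + 25) = |49|/√26 = 49√26/26.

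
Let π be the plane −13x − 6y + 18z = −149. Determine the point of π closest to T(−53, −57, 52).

(-1, -33, -20)

The perpendicular from T has direction n = (−13, −6, 18): r = (−53, −57, 52) + λ(−13, −6, 18).
Substitute into the plane: n·(T + λn) = -149 gives 1967 + 529λ = -149, so λ = -4.
Foot = (−53, −57, 52) + (-4)·(−13, −6, 18) = (−1, −33, −20).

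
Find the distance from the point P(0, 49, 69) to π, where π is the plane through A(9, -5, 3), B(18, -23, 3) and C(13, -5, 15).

AB = (9, -18, 0) and AC = (4, 0, 12), so a normal is n = AB × AC = (-216, -108, 72).
n = (-216, -108, 72); n·P − (-1188) = 864; |n| = 252; distance = 864/252 = 24/7.

24/7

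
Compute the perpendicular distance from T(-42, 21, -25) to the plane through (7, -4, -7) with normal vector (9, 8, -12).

25/17

The plane has equation n·(r − (7, -4, -7)) = 0, i.e. n·r = 115.
d = |9·(-42) + 8·21 + (-12)·(-25) − 115| / √(81 + 64 + 144) = |-25| / 17 = 25/17.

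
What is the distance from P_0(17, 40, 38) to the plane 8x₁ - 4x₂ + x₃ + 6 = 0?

20/9

n = (8, -4, 1); n·P − (-6) = 20; |n| = 9; distance = 20/9.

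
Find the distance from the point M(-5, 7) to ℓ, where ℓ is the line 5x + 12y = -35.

94/13

d = |5·(-5) + 12·7 − (-35)| / √(25 + 144) = |94|/13 = 94/13.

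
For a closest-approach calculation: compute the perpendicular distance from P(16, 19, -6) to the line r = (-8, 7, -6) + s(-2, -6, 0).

Direction vector d = (-2, -6, 0).
AP = (24, 12, 0), and AP × d = (0, 0, -120).
|AP × d|² = 14400 and |d|² = 40, so the distance is √(14400/40) = √360 = 6√10.

6√10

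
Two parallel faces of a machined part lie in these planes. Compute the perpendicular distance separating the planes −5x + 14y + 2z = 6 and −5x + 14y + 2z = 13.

7/15

Both planes have normal n = (−5, 14, 2), |n| = 15. Any point on the first plane is at distance |13 − 6|/|n| = 7/15 from the second.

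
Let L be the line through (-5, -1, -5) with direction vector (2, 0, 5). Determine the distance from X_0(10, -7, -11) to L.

Direction vector d = (2, 0, 5).
AP = (15, -6, -6); AP·d = 0, |AP|² = 297, |d|² = 29.
distance² = |AP|² − (AP·d)²/|d|² = 297 − 0/29 = 297, so the distance is 3√33.

3√33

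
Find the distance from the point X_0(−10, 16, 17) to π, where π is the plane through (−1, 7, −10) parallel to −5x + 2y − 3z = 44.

18/√38

Parallel planes share the normal n = (−5, 2, −3); since (−1, 7, −10) lies on the plane, its equation is −5x + 2y − 3z = 49.
Then n·(−10, 16, 17) − 49 = −18.
|n| = √(25 + 4 + 9) = √38, so the distance is |-18|/√38 = 18/√38.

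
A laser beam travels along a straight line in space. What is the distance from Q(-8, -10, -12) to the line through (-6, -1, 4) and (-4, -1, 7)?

A direction vector is d = (2, 0, 3).
AP = (-2, -9, -16); AP·d = -52, |AP|² = 341, |d|² = 13.
distance² = |AP|² − (AP·d)²/|d|² = 341 − 2704/13 = 133, so the distance is √133.

√133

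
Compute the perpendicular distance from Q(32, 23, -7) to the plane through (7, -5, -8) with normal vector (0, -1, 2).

The plane has equation n·(r − (7, -5, -8)) = 0, i.e. n·r = -11.
Then n·(32, 23, -7) - (-11) = -26.
|n| = √(0 + 1 + 4) = √5, so the distance is |-26|/√5 = 26√5/5.

26√5/5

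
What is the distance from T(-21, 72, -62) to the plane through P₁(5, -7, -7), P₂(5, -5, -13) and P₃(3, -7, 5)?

P₁P₂ = (0, 2, -6) and P₁P₃ = (-2, 0, 12), so a normal is n = P₁P₂ × P₁P₃ = (24, 12, 4).
d = |24·(-21) + 12·72 + 4·(-62) − 8| / √(576 + 144 + 16) = |104| / (4√46) = 13√46/23.

26/√46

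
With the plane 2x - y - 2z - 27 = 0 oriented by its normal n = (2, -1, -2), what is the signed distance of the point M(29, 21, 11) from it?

-4

n·M − 27 = -12.
|n| = 3, so the signed distance is -12/3 = -4.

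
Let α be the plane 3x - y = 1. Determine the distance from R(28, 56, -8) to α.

27√10/10

Normal vector n = (3, -1, 0), and n·(28, 56, -8) - 1 = 27.
|n| = √(9 + 1 + 0) = √10, so the distance is |27|/√10 = 27√10/10.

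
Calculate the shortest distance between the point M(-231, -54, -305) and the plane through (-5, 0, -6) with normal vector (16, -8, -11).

The plane has equation n·(r − (-5, 0, -6)) = 0, i.e. n·r = -14.
d = |16·(-231) + (-8)·(-54) + (-11)·(-305) − (-14)| / √(256 + 64 + 121) = |105| / 21 = 5.

5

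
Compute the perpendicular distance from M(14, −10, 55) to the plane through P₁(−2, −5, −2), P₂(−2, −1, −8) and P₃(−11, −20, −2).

P₁P₂ = (0, 4, −6) and P₁P₃ = (−9, −15, 0), so a normal is n = P₁P₂ × P₁P₃ = (−90, 54, 36).
n = (−90, 54, 36); n·P − (-162) = 342; |n| = 18√38; distance = 342/(18√38) = 19/√38.

√38/2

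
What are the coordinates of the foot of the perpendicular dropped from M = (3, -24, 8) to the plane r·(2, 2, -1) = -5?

The perpendicular from M has direction n = (2, 2, -1): r = (3, -24, 8) + λ(2, 2, -1).
Substitute into the plane: n·(M + λn) = -5 gives -50 + 9λ = -5, so λ = 5.
Foot = (3, -24, 8) + 5·(2, 2, -1) = (13, -14, 3).

(13, -14, 3)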